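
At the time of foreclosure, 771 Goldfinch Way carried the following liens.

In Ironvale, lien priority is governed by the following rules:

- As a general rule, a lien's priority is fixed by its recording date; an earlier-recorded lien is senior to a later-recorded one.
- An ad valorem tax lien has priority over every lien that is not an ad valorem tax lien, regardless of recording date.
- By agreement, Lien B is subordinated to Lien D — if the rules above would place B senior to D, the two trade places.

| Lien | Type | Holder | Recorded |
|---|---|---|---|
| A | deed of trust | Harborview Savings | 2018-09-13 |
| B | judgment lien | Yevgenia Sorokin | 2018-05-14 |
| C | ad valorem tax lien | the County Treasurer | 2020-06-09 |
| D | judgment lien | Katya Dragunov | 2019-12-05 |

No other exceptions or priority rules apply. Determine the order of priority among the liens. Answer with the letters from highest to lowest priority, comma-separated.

C is an ad valorem tax lien, so it outranks all other liens regardless of date.
Remaining liens by effective date: B (2018-05-14), A (2018-09-13), D (2019-12-05).
Because B would otherwise rank above D, the subordination swaps them.

C, D, A, B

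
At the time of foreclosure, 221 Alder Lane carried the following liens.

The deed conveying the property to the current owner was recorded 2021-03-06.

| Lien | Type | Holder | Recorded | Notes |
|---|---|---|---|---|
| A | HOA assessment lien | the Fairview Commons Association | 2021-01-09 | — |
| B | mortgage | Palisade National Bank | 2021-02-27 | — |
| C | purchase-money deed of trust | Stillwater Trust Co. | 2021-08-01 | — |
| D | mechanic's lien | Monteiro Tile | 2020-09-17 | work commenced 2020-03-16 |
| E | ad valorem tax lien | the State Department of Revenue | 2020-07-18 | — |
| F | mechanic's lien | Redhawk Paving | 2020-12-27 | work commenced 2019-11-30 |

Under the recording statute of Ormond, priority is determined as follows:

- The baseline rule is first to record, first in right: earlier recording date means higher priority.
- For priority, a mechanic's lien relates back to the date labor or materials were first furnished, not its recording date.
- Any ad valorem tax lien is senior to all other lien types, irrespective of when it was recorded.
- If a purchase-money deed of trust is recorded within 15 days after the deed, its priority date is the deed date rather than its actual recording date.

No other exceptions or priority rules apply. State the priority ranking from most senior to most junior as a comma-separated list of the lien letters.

Effective dates after the stated exceptions: C was recorded 148 days after the deed — beyond 15 days — so no relation-back applies; D relates back to 2020-03-16 (work commenced); F's effective date is 2019-11-30, when work began.
E, as an ad valorem tax lien, has superpriority and ranks first.
Among the remaining liens, by effective date: F (2019-11-30), D (2020-03-16), A (2021-01-09), B (2021-02-27), C (2021-08-01).

E, F, D, A, B, C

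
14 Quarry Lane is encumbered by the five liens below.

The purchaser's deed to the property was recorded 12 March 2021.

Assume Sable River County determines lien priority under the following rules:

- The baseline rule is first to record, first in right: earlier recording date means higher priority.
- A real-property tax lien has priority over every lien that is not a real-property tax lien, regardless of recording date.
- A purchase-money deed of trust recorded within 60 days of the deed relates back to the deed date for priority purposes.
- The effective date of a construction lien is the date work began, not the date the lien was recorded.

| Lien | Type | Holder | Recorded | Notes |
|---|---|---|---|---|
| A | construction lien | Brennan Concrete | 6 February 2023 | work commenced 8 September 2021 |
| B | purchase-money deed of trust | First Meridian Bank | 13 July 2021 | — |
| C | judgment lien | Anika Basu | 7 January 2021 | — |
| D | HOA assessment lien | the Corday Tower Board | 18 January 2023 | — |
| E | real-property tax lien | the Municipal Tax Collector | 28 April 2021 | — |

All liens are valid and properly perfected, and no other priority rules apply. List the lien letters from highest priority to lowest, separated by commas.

Effective dates after the stated exceptions: A's effective date is 8 September 2021, when work began; B missed the 60-day window (123 days after the deed), so its recording date stands.
E is a real-property tax lien, so it outranks all other liens regardless of date.
Among the remaining liens, by effective date: C (7 January 2021), B (13 July 2021), A (8 September 2021), D (18 January 2023).

E, C, B, A, D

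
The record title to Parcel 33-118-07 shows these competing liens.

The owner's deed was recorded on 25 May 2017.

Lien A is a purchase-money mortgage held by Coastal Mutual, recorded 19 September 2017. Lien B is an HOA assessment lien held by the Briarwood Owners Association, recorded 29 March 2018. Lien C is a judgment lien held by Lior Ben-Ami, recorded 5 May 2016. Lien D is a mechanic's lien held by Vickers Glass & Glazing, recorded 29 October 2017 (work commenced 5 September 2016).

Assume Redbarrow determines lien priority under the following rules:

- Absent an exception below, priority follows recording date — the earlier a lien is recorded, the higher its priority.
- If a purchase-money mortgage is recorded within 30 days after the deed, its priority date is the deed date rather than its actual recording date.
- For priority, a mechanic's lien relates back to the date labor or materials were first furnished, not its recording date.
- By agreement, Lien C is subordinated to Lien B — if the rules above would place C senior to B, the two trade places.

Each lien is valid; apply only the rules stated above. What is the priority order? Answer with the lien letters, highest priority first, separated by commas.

B, D, A, C

First, effective dates: A was recorded 117 days after the deed, outside the 30-day window, so it keeps its recording date; D's effective date is 5 September 2016, when work began.
Ordering by effective date: C (5 May 2016), D (5 September 2016), A (19 September 2017), B (29 March 2018).
C is senior to B before the subordination, so the two trade places.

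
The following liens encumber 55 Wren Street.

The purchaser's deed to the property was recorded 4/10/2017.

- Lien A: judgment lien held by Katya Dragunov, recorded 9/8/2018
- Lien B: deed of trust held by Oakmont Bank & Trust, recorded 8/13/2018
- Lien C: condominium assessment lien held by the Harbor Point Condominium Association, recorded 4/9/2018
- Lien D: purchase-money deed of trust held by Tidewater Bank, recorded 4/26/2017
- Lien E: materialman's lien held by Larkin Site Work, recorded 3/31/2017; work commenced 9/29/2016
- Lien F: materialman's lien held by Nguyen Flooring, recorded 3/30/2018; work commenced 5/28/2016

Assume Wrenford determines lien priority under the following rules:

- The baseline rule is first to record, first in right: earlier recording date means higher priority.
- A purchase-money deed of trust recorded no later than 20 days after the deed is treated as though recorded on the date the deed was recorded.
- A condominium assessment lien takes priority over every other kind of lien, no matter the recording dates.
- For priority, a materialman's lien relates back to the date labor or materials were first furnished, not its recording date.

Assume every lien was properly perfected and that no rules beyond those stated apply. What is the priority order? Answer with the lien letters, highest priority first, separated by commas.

C, F, E, D, B, A

Effective dates after the stated exceptions: D relates back to the deed date 4/10/2017; E's effective date is 9/29/2016, when work began; F is treated as recorded 5/28/2016, the work-commencement date.
As a condominium assessment lien, C is senior to every other lien.
Ordering the rest by effective date: F (5/28/2016), E (9/29/2016), D (4/10/2017), B (8/13/2018), A (9/8/2018).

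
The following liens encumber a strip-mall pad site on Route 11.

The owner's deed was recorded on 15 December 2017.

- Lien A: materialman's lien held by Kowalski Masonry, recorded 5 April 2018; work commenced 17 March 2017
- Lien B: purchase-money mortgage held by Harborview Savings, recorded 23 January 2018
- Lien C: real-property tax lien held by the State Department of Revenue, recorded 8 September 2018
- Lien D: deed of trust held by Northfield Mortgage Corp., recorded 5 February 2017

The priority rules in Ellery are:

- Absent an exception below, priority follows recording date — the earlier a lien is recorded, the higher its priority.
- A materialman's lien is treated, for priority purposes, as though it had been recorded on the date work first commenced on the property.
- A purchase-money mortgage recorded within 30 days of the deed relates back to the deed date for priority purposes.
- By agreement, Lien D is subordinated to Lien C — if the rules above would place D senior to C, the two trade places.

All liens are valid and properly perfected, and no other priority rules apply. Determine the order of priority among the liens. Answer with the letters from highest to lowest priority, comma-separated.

First, effective dates: A is treated as recorded 17 March 2017, the work-commencement date; B missed the 30-day window (39 days after the deed), so its recording date stands.
Ordering by effective date: D (5 February 2017), A (17 March 2017), B (23 January 2018), C (8 September 2018).
Because D would otherwise rank above C, the subordination swaps them.

C, A, B, D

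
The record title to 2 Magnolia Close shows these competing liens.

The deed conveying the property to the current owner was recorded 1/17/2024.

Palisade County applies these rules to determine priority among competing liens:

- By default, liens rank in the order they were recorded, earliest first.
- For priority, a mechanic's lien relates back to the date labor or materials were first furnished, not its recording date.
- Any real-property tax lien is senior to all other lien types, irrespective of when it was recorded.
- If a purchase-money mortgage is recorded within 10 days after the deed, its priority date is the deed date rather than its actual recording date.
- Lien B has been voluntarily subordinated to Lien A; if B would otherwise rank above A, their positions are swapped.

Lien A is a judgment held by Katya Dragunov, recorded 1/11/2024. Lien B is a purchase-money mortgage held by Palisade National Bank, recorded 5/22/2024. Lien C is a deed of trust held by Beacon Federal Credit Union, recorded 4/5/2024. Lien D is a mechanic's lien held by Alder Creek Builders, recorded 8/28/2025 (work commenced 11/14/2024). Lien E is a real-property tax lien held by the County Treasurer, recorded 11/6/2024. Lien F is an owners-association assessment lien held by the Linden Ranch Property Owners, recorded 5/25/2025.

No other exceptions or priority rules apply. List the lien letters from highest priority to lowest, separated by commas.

Effective dates after the stated exceptions: B was recorded 126 days after the deed, outside the 10-day window, so it keeps its recording date; D relates back to 11/14/2024 (work commenced).
As a real-property tax lien, E is senior to every other lien.
Among the remaining liens, by effective date: A (1/11/2024), C (4/5/2024), B (5/22/2024), D (11/14/2024), F (5/25/2025).
B already ranks below A; the subordination has no effect.

E, A, C, B, D, F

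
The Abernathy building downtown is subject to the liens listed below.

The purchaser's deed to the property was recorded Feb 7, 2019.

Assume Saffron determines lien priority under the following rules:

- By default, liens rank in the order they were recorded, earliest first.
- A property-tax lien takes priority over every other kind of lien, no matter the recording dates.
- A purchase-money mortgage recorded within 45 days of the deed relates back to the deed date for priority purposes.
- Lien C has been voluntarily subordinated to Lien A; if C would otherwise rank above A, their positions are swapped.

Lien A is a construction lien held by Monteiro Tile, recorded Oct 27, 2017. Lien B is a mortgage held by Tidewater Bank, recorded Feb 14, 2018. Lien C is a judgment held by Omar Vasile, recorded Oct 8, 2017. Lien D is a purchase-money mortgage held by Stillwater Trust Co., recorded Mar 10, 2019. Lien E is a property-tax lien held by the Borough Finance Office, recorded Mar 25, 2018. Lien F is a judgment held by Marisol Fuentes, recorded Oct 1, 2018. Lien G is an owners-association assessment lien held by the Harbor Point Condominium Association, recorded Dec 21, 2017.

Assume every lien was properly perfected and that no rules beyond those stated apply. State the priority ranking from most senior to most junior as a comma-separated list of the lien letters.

E, A, C, G, B, F, D

Effective dates: D was recorded within the 45-day window, so its effective date is the deed date Feb 7, 2019.
E is a property-tax lien and takes priority over every other lien.
Ordering the rest by effective date: C (Oct 8, 2017), A (Oct 27, 2017), G (Dec 21, 2017), B (Feb 14, 2018), F (Oct 1, 2018), D (Feb 7, 2019).
C would otherwise be senior to A, so under the subordination agreement C and A exchange positions.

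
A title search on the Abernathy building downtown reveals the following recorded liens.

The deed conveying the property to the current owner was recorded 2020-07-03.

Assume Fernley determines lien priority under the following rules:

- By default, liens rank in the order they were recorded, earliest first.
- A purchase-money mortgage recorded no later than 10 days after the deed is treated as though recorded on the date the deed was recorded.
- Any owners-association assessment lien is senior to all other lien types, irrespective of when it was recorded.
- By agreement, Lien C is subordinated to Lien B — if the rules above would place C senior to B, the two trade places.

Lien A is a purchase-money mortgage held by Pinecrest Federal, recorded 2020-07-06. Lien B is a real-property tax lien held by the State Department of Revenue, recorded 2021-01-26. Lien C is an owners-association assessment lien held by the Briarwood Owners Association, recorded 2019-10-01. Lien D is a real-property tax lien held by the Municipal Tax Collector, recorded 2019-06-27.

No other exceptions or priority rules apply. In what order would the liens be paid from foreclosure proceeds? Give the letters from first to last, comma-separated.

B, D, A, C

First, effective dates: A relates back to the deed date 2020-07-03.
C is an owners-association assessment lien and takes priority over every other lien.
Remaining liens by effective date: D (2019-06-27), A (2020-07-03), B (2021-01-26).
C would otherwise be senior to B, so under the subordination agreement C and B exchange positions.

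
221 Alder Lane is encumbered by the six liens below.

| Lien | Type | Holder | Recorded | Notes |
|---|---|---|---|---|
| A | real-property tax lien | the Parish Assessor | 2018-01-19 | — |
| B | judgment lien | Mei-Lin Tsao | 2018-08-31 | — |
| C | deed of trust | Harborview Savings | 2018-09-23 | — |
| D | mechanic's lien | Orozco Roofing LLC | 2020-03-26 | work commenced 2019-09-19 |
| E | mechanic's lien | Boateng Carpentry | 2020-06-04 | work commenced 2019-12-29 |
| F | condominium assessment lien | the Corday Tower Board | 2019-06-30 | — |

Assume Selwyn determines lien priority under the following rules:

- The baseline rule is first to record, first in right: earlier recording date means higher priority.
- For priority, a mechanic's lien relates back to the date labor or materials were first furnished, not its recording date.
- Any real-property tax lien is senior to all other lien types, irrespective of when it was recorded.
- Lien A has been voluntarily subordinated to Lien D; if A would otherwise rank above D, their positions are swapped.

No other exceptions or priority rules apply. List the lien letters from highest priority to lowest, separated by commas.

Adjusting effective dates: D's effective date is 2019-09-19, when work began; E's effective date is 2019-12-29, when work began.
A is a real-property tax lien, so it outranks all other liens regardless of date.
Among the remaining liens, by effective date: B (2018-08-31), C (2018-09-23), F (2019-06-30), D (2019-09-19), E (2019-12-29).
Because A would otherwise rank above D, the subordination swaps them.

D, B, C, F, A, E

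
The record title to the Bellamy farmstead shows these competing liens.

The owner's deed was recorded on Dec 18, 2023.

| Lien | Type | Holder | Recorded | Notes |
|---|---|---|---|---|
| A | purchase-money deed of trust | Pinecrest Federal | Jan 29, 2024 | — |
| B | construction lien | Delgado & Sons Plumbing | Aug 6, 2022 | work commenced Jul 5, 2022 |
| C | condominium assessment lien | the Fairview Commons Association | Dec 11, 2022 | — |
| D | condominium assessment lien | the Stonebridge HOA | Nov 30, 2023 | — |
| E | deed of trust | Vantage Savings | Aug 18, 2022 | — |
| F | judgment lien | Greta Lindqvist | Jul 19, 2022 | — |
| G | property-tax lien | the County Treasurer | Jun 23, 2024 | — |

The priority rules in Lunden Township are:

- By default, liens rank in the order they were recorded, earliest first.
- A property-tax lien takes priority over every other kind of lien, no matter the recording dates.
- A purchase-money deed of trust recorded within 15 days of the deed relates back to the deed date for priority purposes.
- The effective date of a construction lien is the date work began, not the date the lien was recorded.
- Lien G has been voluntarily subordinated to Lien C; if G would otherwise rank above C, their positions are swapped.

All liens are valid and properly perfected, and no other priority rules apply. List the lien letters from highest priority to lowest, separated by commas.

Adjusting effective dates: A was recorded 42 days after the deed — beyond 15 days — so no relation-back applies; B is treated as recorded Jul 5, 2022, the work-commencement date.
G is a property-tax lien and takes priority over every other lien.
The other liens, earliest effective date first: B (Jul 5, 2022), F (Jul 19, 2022), E (Aug 18, 2022), C (Dec 11, 2022), D (Nov 30, 2023), A (Jan 29, 2024).
G would otherwise be senior to C, so under the subordination agreement G and C exchange positions.

C, B, F, E, G, D, A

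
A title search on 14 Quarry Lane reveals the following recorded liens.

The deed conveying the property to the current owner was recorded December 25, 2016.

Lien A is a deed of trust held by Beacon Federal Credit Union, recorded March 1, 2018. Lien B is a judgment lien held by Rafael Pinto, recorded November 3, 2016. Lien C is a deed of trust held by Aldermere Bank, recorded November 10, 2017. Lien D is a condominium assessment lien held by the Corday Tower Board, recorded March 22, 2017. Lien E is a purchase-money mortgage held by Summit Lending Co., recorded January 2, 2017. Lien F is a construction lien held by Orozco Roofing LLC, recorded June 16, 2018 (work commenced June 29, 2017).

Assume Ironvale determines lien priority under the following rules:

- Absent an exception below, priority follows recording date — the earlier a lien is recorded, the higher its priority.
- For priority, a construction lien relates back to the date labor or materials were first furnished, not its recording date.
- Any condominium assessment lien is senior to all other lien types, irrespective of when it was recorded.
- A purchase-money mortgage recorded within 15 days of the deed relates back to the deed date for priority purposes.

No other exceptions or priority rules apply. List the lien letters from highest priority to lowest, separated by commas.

Effective dates after the stated exceptions: E was recorded within the 15-day window, so its effective date is the deed date December 25, 2016; F's effective date is June 29, 2017, when work began.
D is a condominium assessment lien and takes priority over every other lien.
Ordering the rest by effective date: B (November 3, 2016), E (December 25, 2016), F (June 29, 2017), C (November 10, 2017), A (March 1, 2018).

D, B, E, F, C, A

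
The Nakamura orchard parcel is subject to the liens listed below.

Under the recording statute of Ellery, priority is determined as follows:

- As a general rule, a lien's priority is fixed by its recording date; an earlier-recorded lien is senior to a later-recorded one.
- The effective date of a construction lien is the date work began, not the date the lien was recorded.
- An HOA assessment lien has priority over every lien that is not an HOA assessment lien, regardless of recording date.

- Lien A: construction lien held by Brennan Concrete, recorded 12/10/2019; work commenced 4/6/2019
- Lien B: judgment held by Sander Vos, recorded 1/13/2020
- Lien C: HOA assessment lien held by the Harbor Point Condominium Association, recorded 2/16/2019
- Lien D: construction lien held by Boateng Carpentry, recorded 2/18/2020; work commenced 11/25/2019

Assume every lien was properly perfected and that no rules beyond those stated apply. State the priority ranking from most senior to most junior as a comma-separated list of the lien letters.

First, effective dates: A's effective date is 4/6/2019, when work began; D is treated as recorded 11/25/2019, the work-commencement date.
C, as an HOA assessment lien, has superpriority and ranks first.
Ordering the rest by effective date: A (4/6/2019), D (11/25/2019), B (1/13/2020).

C, A, D, B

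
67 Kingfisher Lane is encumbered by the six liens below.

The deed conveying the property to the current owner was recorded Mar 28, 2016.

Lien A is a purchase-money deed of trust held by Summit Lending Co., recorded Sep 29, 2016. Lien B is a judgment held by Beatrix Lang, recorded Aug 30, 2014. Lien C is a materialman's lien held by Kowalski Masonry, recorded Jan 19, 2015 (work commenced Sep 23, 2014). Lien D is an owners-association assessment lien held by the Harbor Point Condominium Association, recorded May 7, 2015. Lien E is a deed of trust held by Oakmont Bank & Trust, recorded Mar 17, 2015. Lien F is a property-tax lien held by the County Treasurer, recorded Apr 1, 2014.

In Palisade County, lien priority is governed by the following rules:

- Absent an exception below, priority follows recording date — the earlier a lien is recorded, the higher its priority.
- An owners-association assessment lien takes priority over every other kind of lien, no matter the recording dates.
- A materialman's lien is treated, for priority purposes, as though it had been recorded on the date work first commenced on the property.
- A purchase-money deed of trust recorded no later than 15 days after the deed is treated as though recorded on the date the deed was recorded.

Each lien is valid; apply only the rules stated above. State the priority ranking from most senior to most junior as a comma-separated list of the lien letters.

First, effective dates: A missed the 15-day window (185 days after the deed), so its recording date stands; C's effective date is Sep 23, 2014, when work began.
D, as an owners-association assessment lien, has superpriority and ranks first.
Ordering the rest by effective date: F (Apr 1, 2014), B (Aug 30, 2014), C (Sep 23, 2014), E (Mar 17, 2015), A (Sep 29, 2016).

D, F, B, C, E, A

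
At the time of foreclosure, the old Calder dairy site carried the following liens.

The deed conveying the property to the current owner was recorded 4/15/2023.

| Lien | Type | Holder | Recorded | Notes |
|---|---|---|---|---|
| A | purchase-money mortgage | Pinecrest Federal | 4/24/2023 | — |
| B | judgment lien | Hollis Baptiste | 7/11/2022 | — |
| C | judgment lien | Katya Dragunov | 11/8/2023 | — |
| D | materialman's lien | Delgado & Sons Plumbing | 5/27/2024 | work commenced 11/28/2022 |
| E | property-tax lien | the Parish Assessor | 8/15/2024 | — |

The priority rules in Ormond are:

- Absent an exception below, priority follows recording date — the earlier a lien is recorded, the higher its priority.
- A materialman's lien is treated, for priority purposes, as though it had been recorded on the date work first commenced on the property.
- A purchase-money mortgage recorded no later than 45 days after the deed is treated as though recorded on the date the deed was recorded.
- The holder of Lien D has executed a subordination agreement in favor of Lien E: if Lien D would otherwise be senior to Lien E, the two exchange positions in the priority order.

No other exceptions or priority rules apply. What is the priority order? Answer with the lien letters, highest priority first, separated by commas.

Adjusting effective dates: A was recorded within the 45-day window, so its effective date is the deed date 4/15/2023; D relates back to 11/28/2022 (work commenced).
By effective date: B (7/11/2022), D (11/28/2022), A (4/15/2023), C (11/8/2023), E (8/15/2024).
The subordination applies — D was senior to E — so D and E swap.

B, E, A, C, D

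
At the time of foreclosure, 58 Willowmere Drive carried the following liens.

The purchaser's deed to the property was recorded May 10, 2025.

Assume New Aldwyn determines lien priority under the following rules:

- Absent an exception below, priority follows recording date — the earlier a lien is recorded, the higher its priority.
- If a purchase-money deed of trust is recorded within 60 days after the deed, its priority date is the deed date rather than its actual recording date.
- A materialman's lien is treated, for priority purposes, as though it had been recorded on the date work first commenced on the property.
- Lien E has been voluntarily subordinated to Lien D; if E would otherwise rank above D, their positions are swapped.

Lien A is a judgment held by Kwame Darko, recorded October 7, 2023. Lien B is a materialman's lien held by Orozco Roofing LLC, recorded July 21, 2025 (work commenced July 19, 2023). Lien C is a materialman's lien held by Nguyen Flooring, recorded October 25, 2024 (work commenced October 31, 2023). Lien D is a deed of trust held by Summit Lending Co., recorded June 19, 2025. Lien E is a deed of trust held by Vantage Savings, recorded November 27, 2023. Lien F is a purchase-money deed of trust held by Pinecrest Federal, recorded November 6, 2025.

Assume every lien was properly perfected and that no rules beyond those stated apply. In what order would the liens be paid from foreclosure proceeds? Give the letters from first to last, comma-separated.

Adjusting effective dates: B is treated as recorded July 19, 2023, the work-commencement date; C relates back to October 31, 2023 (work commenced); F was recorded 180 days after the deed, outside the 60-day window, so it keeps its recording date.
Ordering by effective date: B (July 19, 2023), A (October 7, 2023), C (October 31, 2023), E (November 27, 2023), D (June 19, 2025), F (November 6, 2025).
The subordination applies — E was senior to D — so E and D swap.

B, A, C, D, E, F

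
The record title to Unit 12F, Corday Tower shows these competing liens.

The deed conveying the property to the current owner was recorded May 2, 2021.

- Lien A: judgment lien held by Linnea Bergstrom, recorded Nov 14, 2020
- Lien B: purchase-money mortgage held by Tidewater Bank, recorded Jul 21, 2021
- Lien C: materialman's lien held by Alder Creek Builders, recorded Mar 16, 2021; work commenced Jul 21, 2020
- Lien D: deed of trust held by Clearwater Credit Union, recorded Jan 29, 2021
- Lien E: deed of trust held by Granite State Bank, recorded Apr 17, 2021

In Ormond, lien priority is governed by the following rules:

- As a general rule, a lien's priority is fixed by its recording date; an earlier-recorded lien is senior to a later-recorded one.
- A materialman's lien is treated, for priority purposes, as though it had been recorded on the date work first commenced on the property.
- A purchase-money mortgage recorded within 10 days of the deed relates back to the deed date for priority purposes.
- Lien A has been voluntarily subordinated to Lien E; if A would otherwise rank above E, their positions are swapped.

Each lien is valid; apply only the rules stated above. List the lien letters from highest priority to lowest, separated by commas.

Effective dates: B missed the 10-day window (80 days after the deed), so its recording date stands; C is treated as recorded Jul 21, 2020, the work-commencement date.
Sorted by effective date: C (Jul 21, 2020), A (Nov 14, 2020), D (Jan 29, 2021), E (Apr 17, 2021), B (Jul 21, 2021).
The subordination applies — A was senior to E — so A and E swap.

C, E, D, A, B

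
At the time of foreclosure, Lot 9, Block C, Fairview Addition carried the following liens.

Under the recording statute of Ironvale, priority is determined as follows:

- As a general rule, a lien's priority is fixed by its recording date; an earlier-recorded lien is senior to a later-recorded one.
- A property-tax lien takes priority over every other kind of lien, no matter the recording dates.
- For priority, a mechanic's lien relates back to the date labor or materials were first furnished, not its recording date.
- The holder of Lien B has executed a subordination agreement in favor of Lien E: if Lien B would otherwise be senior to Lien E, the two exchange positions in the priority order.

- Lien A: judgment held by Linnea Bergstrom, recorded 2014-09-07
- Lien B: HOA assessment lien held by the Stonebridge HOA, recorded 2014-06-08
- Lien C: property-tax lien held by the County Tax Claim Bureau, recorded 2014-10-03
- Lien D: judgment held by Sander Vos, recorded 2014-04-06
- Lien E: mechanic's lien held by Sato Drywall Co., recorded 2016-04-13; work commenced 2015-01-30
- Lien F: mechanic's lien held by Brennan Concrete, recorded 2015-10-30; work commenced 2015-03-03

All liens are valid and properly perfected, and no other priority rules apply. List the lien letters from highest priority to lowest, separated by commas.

Adjusting effective dates: E relates back to 2015-01-30 (work commenced); F's effective date is 2015-03-03, when work began.
As a property-tax lien, C is senior to every other lien.
Among the remaining liens, by effective date: D (2014-04-06), B (2014-06-08), A (2014-09-07), E (2015-01-30), F (2015-03-03).
Because B would otherwise rank above E, the subordination swaps them.

C, D, E, A, B, F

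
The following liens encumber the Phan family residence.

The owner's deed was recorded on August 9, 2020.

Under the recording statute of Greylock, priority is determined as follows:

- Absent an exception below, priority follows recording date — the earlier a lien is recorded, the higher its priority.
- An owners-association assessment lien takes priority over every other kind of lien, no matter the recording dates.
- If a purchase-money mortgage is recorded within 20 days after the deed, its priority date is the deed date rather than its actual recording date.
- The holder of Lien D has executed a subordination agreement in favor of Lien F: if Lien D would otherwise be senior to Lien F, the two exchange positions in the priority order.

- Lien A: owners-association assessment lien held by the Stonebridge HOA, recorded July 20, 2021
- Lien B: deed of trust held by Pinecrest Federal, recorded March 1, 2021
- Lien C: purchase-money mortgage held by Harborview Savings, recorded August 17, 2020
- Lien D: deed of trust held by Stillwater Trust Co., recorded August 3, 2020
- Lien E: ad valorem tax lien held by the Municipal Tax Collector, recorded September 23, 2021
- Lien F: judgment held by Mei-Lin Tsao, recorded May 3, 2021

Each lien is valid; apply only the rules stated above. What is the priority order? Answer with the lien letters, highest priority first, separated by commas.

A, F, C, B, D, E

Effective dates after the stated exceptions: C relates back to the deed date August 9, 2020.
A, as an owners-association assessment lien, has superpriority and ranks first.
Ordering the rest by effective date: D (August 3, 2020), C (August 9, 2020), B (March 1, 2021), F (May 3, 2021), E (September 23, 2021).
Because D would otherwise rank above F, the subordination swaps them.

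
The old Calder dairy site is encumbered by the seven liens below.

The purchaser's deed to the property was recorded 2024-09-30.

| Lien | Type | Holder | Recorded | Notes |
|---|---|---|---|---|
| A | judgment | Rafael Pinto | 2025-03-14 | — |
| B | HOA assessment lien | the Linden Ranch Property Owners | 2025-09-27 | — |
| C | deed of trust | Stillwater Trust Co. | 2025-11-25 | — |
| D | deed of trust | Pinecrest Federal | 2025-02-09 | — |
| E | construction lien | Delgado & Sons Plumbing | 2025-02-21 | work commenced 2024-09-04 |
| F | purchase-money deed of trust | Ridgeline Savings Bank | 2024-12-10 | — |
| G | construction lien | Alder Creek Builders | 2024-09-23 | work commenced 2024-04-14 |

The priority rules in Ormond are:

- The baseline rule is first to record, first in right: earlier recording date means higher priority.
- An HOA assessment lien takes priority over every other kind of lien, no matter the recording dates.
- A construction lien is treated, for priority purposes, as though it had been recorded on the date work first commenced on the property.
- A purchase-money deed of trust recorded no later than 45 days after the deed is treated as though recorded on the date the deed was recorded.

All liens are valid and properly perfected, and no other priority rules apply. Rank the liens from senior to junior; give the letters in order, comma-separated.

Effective dates after the stated exceptions: E's effective date is 2024-09-04, when work began; F was recorded 71 days after the deed — beyond 45 days — so no relation-back applies; G's effective date is 2024-04-14, when work began.
As an HOA assessment lien, B is senior to every other lien.
Among the remaining liens, by effective date: G (2024-04-14), E (2024-09-04), F (2024-12-10), D (2025-02-09), A (2025-03-14), C (2025-11-25).

B, G, E, F, D, A, C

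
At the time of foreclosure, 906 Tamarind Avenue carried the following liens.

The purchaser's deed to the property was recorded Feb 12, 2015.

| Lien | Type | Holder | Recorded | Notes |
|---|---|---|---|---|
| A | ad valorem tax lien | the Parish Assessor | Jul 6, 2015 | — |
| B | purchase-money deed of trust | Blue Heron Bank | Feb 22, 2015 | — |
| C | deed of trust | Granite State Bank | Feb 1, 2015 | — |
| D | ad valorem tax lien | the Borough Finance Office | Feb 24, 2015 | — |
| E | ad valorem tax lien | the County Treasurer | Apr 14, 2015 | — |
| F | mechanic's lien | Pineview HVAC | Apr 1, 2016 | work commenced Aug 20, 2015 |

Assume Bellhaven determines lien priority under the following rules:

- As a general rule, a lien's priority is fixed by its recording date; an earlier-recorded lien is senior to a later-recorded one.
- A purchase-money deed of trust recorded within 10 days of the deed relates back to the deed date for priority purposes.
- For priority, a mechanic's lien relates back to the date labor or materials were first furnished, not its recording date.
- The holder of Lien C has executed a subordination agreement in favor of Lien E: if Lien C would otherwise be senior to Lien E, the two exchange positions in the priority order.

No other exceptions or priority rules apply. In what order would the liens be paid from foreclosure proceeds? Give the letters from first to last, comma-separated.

E, B, D, C, A, F

Adjusting effective dates: B was recorded within the 10-day window, so its effective date is the deed date Feb 12, 2015; F is treated as recorded Aug 20, 2015, the work-commencement date.
By effective date: C (Feb 1, 2015), B (Feb 12, 2015), D (Feb 24, 2015), E (Apr 14, 2015), A (Jul 6, 2015), F (Aug 20, 2015).
The subordination applies — C was senior to E — so C and E swap.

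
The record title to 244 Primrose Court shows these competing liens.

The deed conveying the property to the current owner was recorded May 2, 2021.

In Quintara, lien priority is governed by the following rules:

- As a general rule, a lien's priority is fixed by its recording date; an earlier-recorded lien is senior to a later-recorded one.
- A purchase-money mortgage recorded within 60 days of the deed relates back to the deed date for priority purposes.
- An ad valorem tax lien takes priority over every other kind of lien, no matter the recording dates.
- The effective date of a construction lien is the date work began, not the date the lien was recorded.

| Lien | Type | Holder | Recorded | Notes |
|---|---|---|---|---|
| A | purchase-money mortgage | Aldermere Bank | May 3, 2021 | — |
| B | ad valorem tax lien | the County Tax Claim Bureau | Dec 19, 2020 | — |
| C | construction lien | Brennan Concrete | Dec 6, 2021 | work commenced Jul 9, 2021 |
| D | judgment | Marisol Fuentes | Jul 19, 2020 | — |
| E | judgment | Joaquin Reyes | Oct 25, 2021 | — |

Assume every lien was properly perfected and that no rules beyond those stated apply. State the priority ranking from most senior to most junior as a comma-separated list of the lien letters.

B, D, A, C, E

Adjusting effective dates: A's effective date is the deed date, May 2, 2021; C's effective date is Jul 9, 2021, when work began.
B is an ad valorem tax lien, so it outranks all other liens regardless of date.
Ordering the rest by effective date: D (Jul 19, 2020), A (May 2, 2021), C (Jul 9, 2021), E (Oct 25, 2021).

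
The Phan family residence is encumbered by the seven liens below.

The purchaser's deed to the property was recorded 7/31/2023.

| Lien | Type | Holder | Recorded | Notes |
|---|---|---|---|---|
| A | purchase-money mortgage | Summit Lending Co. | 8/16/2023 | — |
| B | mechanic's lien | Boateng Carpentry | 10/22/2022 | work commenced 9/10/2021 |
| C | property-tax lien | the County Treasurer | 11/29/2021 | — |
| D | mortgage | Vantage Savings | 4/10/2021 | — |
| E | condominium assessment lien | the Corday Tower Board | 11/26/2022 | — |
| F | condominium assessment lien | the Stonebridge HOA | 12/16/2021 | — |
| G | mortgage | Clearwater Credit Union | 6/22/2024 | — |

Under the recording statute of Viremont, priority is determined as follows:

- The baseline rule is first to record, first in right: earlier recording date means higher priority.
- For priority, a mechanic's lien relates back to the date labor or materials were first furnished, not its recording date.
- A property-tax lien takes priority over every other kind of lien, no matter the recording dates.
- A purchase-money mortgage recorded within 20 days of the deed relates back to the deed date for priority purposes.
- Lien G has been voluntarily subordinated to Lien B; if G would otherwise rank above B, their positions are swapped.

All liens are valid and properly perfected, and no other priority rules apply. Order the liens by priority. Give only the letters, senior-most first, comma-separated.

C, D, B, F, E, A, G

First, effective dates: A relates back to the deed date 7/31/2023; B is treated as recorded 9/10/2021, the work-commencement date.
C, as a property-tax lien, has superpriority and ranks first.
Among the remaining liens, by effective date: D (4/10/2021), B (9/10/2021), F (12/16/2021), E (11/26/2022), A (7/31/2023), G (6/22/2024).
G is already junior to B, so the subordination agreement changes nothing.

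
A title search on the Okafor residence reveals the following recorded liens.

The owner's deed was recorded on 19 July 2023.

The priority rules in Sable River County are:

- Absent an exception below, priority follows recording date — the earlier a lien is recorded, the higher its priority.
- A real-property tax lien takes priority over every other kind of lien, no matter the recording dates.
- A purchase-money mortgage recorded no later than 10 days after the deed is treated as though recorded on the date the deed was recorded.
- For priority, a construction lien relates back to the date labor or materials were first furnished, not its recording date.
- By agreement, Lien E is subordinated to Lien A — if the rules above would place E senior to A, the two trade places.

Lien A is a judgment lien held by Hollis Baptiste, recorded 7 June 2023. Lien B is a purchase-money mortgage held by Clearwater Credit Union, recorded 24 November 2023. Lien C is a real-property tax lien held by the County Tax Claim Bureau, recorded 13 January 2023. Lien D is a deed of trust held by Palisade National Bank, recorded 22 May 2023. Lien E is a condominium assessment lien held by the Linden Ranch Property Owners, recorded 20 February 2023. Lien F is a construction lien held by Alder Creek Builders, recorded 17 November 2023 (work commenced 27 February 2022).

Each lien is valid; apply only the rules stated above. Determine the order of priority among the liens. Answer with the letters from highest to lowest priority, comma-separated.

C, F, A, D, E, B

Adjusting effective dates: B missed the 10-day window (128 days after the deed), so its recording date stands; F relates back to 27 February 2022 (work commenced).
C, as a real-property tax lien, has superpriority and ranks first.
Among the remaining liens, by effective date: F (27 February 2022), E (20 February 2023), D (22 May 2023), A (7 June 2023), B (24 November 2023).
The subordination applies — E was senior to A — so E and A swap.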